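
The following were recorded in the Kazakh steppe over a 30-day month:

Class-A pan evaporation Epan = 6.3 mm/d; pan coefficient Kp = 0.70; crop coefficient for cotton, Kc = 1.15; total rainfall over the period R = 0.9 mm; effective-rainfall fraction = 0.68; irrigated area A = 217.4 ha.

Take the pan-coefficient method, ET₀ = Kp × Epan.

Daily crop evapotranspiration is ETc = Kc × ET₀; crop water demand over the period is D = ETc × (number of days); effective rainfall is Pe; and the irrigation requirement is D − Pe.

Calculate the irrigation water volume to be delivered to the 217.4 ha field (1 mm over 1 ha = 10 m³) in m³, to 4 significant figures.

329400 m³

ET₀ = 0.70 × 6.3 = 4.4100 mm/d
ETc = Kc × ET₀ = 1.15 × 4.4100 = 5.0715 mm/d
Crop demand D = ETc × 30 d = 5.0715 × 30 = 152.145 mm
Pe = 0.68 × 0.9 = 0.612 mm
D − Pe = 152.145 − 0.612 = 151.533 mm
Volume = 151.533 mm × 217.4 ha × 10 = 329432.7 m³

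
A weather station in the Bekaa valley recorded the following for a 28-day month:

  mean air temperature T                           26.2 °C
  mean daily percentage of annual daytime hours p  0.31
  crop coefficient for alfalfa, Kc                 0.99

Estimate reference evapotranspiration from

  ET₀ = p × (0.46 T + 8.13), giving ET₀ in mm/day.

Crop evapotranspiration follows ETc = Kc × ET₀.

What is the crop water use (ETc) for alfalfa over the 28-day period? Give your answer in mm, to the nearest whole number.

173 mm

ET₀ = 0.31 × (0.46 × 26.2 + 8.13) = 0.31 × 20.182 = 6.2564 mm/d
ETc = Kc × ET₀ = 0.99 × 6.2564 = 6.1938 mm/d
Over 28 days: 6.1938 × 28 = 173.426 mm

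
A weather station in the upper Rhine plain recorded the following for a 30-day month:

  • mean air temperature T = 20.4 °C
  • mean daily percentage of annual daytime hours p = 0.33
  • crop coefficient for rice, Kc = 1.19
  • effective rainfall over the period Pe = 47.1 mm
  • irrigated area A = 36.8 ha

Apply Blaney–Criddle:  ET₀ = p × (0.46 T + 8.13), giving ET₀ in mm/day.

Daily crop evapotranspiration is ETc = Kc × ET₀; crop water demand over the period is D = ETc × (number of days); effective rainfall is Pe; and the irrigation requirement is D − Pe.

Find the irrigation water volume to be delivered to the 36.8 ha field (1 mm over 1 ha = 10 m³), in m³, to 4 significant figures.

58600 m³

ET₀ = 0.33 × (0.46 × 20.4 + 8.13) = 0.33 × 17.514 = 5.7796 mm/d
ETc = Kc × ET₀ = 1.19 × 5.7796 = 6.8777 mm/d
Crop demand D = ETc × 30 d = 6.8777 × 30 = 206.331 mm
D − Pe = 206.331 − 47.1 = 159.231 mm
Volume = 159.231 mm × 36.8 ha × 10 = 58597.0 m³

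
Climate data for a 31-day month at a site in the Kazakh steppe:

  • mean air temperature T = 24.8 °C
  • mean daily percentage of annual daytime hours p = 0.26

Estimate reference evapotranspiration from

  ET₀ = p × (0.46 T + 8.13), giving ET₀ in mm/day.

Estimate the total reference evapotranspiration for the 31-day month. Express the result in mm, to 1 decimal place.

157.5 mm

ET₀ = 0.26 × (0.46 × 24.8 + 8.13) = 0.26 × 19.538 = 5.0799 mm/d
Monthly total = 5.0799 × 31 = 157.477 mm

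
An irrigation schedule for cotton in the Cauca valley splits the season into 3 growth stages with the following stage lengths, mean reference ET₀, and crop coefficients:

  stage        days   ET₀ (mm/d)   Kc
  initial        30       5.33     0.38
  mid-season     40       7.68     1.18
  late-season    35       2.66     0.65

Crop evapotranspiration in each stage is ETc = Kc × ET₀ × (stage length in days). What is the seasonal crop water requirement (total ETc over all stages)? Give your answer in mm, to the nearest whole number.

initial: 0.38 × 5.33 × 30 = 60.76 mm
mid-season: 1.18 × 7.68 × 40 = 362.50 mm
late-season: 0.65 × 2.66 × 35 = 60.52 mm
Seasonal total = 483.78 mm

484 mm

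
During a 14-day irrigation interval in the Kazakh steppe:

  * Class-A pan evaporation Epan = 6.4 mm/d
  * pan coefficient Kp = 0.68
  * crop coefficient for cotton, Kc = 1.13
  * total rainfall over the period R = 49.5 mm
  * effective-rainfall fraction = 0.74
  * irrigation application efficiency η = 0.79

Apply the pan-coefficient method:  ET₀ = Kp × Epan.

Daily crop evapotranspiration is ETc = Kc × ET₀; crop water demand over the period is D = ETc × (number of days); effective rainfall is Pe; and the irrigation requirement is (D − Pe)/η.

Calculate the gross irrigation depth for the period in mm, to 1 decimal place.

40.8 mm

ET₀ = 0.68 × 6.4 = 4.3520 mm/d
ETc = Kc × ET₀ = 1.13 × 4.3520 = 4.9178 mm/d
Crop demand D = ETc × 14 d = 4.9178 × 14 = 68.849 mm
Pe = 0.74 × 49.5 = 36.630 mm
D − Pe = 68.849 − 36.630 = 32.219 mm
Gross irrigation = 32.219 / 0.79 = 40.784 mm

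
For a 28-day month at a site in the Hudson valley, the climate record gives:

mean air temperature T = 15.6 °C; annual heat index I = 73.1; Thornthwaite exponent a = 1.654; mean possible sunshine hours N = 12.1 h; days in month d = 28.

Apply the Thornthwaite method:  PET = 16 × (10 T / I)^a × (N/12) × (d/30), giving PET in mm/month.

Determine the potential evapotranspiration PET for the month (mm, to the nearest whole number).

53 mm

10T/I = 10 × 15.6 / 73.1 = 2.1341
(10T/I)^a = 2.1341^1.654 = 3.5037
Uncorrected PET = 16 × 3.5037 = 56.059 mm
Correction = (N/12)(d/30) = (12.1/12)(28/30) = 0.9411
PET = 56.059 × 0.9411 = 52.757 mm/month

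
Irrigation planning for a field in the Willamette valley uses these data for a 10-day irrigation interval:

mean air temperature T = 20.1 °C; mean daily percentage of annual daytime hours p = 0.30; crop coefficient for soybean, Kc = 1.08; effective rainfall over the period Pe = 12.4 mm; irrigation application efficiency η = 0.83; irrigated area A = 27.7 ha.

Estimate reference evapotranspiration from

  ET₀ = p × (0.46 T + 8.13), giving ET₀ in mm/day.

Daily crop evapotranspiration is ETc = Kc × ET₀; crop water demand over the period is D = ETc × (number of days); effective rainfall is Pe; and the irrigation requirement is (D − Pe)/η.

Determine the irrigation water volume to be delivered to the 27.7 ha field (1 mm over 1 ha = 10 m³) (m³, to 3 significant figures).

ET₀ = 0.30 × (0.46 × 20.1 + 8.13) = 0.30 × 17.376 = 5.2128 mm/d
ETc = Kc × ET₀ = 1.08 × 5.2128 = 5.6298 mm/d
Crop demand D = ETc × 10 d = 5.6298 × 10 = 56.298 mm
D − Pe = 56.298 − 12.4 = 43.898 mm
Gross irrigation = 43.898 / 0.83 = 52.889 mm
Volume = 52.889 mm × 27.7 ha × 10 = 14650.3 m³

14700 m³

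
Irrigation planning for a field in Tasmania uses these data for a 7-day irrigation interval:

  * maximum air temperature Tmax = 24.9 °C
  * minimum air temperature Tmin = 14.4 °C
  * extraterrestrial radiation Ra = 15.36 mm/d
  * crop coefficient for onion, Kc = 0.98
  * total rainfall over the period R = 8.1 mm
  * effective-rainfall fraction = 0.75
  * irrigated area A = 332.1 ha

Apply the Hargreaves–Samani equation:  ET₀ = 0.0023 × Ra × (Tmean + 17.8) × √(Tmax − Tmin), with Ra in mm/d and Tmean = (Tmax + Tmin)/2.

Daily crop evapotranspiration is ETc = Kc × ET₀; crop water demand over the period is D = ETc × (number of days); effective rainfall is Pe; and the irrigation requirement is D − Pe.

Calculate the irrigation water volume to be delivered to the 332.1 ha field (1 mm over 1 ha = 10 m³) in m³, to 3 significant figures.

Tmean = (24.9 + 14.4)/2 = 19.65 °C
ET₀ = 0.0023 × 15.36 × (19.65 + 17.8) × √10.5 = 0.0023 × 15.36 × 37.45 × 3.2404 = 4.2872 mm/d
ETc = Kc × ET₀ = 0.98 × 4.2872 = 4.2015 mm/d
Crop demand D = ETc × 7 d = 4.2015 × 7 = 29.411 mm
Pe = 0.75 × 8.1 = 6.075 mm
D − Pe = 29.411 − 6.075 = 23.336 mm
Volume = 23.336 mm × 332.1 ha × 10 = 77498.9 m³

77500 m³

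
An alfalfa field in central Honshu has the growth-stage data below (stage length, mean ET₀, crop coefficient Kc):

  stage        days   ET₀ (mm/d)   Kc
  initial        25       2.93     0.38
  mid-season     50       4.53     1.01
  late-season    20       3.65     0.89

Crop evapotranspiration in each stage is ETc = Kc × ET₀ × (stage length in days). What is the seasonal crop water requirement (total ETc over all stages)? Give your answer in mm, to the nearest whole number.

initial: 0.38 × 2.93 × 25 = 27.84 mm
mid-season: 1.01 × 4.53 × 50 = 228.77 mm
late-season: 0.89 × 3.65 × 20 = 64.97 mm
Seasonal total = 321.58 mm

322 mm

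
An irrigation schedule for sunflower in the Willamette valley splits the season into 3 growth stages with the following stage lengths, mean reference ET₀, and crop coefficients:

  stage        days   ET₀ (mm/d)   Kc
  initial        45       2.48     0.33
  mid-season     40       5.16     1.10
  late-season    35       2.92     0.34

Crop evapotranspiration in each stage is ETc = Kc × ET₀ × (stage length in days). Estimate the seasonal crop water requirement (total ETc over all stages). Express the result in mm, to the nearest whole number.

299 mm

initial: 0.33 × 2.48 × 45 = 36.83 mm
mid-season: 1.10 × 5.16 × 40 = 227.04 mm
late-season: 0.34 × 2.92 × 35 = 34.75 mm
Seasonal total = 298.62 mm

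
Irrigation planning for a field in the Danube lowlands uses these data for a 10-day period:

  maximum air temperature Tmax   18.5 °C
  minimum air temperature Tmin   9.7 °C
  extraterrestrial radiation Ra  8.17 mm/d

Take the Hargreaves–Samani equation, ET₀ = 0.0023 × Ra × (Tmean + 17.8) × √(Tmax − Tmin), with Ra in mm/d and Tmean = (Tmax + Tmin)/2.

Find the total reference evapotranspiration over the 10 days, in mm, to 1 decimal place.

17.8 mm

Tmean = (18.5 + 9.7)/2 = 14.10 °C
ET₀ = 0.0023 × 8.17 × (14.10 + 17.8) × √8.8 = 0.0023 × 8.17 × 31.90 × 2.9665 = 1.7782 mm/d
Over 10 days: 1.7782 × 10 = 17.782 mm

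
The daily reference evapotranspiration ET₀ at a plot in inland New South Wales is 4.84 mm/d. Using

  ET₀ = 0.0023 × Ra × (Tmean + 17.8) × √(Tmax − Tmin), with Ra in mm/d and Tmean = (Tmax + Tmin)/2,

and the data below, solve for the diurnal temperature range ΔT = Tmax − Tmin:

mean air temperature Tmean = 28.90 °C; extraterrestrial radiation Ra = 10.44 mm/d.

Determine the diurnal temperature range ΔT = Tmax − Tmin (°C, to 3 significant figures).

√ΔT = ET₀ / [0.0023 × Ra × (Tmean+17.8)] = 4.84 / (0.0023 × 10.44 × 46.70) = 4.3162
ΔT = 4.3162² = 18.630 °C

18.6 °C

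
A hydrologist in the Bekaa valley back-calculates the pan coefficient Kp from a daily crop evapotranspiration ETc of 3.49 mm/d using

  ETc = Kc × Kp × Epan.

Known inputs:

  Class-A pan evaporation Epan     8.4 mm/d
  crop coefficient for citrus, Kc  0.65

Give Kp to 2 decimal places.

0.64

ETc = Kc × Kp × Epan  ⇒  Kp = ETc / (Kc × Epan)
Kp = 3.49 / (0.65 × 8.4) = 3.49 / 5.460 = 0.6392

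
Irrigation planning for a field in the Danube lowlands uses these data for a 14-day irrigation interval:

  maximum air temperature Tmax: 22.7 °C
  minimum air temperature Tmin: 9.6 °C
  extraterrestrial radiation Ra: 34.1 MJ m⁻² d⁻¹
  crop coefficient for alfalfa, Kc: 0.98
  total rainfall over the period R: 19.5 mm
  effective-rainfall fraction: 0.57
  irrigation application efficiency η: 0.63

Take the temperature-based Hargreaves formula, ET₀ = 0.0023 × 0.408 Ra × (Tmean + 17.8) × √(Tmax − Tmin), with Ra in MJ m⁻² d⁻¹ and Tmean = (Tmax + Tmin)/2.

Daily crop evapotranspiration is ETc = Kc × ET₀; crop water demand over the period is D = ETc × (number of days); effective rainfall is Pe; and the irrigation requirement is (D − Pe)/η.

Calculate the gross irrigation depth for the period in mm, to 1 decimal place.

68.0 mm

Tmean = (22.7 + 9.6)/2 = 16.15 °C
0.408 Ra = 0.408 × 34.1 = 13.9128 mm/d equivalent
ET₀ = 0.0023 × 13.9128 × (16.15 + 17.8) × √13.1 = 0.0023 × 13.9128 × 33.95 × 3.6194 = 3.9320 mm/d
ETc = Kc × ET₀ = 0.98 × 3.9320 = 3.8534 mm/d
Crop demand D = ETc × 14 d = 3.8534 × 14 = 53.948 mm
Pe = 0.57 × 19.5 = 11.115 mm
D − Pe = 53.948 − 11.115 = 42.833 mm
Gross irrigation = 42.833 / 0.63 = 67.989 mm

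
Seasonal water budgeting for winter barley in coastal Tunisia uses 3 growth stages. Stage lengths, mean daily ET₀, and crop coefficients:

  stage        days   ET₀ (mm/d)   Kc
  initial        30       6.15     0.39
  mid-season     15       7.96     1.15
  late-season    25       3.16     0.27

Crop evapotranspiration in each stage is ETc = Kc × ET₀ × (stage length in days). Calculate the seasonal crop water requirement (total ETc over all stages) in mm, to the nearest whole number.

initial: 0.39 × 6.15 × 30 = 71.96 mm
mid-season: 1.15 × 7.96 × 15 = 137.31 mm
late-season: 0.27 × 3.16 × 25 = 21.33 mm
Seasonal total = 230.60 mm

231 mm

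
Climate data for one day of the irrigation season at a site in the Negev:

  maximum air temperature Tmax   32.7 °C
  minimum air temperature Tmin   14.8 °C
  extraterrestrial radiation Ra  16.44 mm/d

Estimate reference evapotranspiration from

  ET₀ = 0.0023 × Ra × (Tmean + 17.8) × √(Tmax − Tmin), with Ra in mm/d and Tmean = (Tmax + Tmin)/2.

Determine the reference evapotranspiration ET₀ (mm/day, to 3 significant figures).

Tmean = (32.7 + 14.8)/2 = 23.75 °C
ET₀ = 0.0023 × 16.44 × (23.75 + 17.8) × √17.9 = 0.0023 × 16.44 × 41.55 × 4.2308 = 6.6470 mm/d

6.65 mm/day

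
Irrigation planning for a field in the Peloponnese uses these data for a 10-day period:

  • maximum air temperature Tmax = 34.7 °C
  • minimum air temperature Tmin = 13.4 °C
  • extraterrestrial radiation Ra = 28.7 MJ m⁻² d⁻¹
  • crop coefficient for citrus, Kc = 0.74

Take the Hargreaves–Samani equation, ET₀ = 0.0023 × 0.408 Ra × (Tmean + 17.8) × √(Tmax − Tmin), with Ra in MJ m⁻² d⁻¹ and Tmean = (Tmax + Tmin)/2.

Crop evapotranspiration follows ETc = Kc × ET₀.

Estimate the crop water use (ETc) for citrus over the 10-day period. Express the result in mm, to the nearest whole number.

38 mm

Tmean = (34.7 + 13.4)/2 = 24.05 °C
0.408 Ra = 0.408 × 28.7 = 11.7096 mm/d equivalent
ET₀ = 0.0023 × 11.7096 × (24.05 + 17.8) × √21.3 = 0.0023 × 11.7096 × 41.85 × 4.6152 = 5.2018 mm/d
ETc = Kc × ET₀ = 0.74 × 5.2018 = 3.8493 mm/d
Over 10 days: 3.8493 × 10 = 38.493 mm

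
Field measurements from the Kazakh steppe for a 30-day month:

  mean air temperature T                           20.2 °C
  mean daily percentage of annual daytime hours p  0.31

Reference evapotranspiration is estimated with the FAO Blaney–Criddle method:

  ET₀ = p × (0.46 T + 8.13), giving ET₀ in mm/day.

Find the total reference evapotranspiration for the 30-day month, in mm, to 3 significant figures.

ET₀ = 0.31 × (0.46 × 20.2 + 8.13) = 0.31 × 17.422 = 5.4008 mm/d
Monthly total = 5.4008 × 30 = 162.024 mm

162 mm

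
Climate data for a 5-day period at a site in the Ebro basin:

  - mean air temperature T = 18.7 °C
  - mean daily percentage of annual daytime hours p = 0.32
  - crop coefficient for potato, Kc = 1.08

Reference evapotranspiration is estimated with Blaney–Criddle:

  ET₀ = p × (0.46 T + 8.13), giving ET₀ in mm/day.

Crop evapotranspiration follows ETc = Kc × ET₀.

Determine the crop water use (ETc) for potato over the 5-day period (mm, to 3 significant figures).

ET₀ = 0.32 × (0.46 × 18.7 + 8.13) = 0.32 × 16.732 = 5.3542 mm/d
ETc = Kc × ET₀ = 1.08 × 5.3542 = 5.7825 mm/d
Over 5 days: 5.7825 × 5 = 28.913 mm

28.9 mm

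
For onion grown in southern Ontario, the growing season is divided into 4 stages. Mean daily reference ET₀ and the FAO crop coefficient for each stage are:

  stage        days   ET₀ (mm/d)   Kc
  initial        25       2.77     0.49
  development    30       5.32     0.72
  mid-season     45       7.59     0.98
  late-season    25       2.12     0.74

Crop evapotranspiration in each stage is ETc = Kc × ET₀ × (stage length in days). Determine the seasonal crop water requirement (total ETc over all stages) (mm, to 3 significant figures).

523 mm

initial: 0.49 × 2.77 × 25 = 33.93 mm
development: 0.72 × 5.32 × 30 = 114.91 mm
mid-season: 0.98 × 7.59 × 45 = 334.72 mm
late-season: 0.74 × 2.12 × 25 = 39.22 mm
Seasonal total = 522.78 mm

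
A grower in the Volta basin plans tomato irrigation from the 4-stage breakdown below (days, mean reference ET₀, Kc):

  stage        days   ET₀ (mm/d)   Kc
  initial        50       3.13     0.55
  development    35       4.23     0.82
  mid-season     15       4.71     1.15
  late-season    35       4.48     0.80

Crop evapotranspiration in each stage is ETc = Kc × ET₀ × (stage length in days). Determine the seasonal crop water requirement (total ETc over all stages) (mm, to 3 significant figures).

414 mm

initial: 0.55 × 3.13 × 50 = 86.08 mm
development: 0.82 × 4.23 × 35 = 121.40 mm
mid-season: 1.15 × 4.71 × 15 = 81.25 mm
late-season: 0.80 × 4.48 × 35 = 125.44 mm
Seasonal total = 414.17 mm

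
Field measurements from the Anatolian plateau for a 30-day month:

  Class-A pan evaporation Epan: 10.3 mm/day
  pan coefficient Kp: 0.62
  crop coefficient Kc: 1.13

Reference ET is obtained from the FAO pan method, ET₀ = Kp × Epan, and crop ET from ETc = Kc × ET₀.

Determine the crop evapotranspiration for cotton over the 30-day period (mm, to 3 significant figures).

216 mm

ET₀ = 0.62 × 10.3 = 6.3860 mm/d
ETc = Kc × ET₀ = 1.13 × 6.3860 = 7.2162 mm/d
Over 30 days: 7.2162 × 30 = 216.486 mm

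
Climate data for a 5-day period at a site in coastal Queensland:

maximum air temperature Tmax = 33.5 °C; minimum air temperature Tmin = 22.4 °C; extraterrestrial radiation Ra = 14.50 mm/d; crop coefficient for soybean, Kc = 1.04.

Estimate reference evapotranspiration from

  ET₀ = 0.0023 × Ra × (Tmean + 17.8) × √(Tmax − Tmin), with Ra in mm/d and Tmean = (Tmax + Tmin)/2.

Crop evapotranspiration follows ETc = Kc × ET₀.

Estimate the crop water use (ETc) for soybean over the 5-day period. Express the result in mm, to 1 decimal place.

Tmean = (33.5 + 22.4)/2 = 27.95 °C
ET₀ = 0.0023 × 14.50 × (27.95 + 17.8) × √11.1 = 0.0023 × 14.50 × 45.75 × 3.3317 = 5.0834 mm/d
ETc = Kc × ET₀ = 1.04 × 5.0834 = 5.2867 mm/d
Over 5 days: 5.2867 × 5 = 26.434 mm

26.4 mm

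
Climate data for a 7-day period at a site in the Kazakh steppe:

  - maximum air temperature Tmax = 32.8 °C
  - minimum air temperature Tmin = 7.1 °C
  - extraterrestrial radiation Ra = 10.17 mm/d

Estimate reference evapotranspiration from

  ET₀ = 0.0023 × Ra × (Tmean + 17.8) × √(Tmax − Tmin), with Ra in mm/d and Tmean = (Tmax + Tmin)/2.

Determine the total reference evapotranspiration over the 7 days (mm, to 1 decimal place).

31.3 mm

Tmean = (32.8 + 7.1)/2 = 19.95 °C
ET₀ = 0.0023 × 10.17 × (19.95 + 17.8) × √25.7 = 0.0023 × 10.17 × 37.75 × 5.0695 = 4.4764 mm/d
Over 7 days: 4.4764 × 7 = 31.335 mm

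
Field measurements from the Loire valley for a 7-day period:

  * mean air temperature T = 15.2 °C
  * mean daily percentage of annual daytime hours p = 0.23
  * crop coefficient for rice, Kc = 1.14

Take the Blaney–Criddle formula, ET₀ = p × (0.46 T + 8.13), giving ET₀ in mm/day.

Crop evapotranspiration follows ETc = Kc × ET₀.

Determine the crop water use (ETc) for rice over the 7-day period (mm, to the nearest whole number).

ET₀ = 0.23 × (0.46 × 15.2 + 8.13) = 0.23 × 15.122 = 3.4781 mm/d
ETc = Kc × ET₀ = 1.14 × 3.4781 = 3.9650 mm/d
Over 7 days: 3.9650 × 7 = 27.755 mm

28 mm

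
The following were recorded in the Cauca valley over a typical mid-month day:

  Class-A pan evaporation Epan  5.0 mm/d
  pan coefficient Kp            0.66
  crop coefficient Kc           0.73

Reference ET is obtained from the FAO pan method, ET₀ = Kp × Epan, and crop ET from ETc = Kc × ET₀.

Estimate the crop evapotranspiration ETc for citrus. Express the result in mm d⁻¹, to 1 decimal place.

2.4 mm d⁻¹

ET₀ = 0.66 × 5.0 = 3.3000 mm/d
ETc = Kc × ET₀ = 0.73 × 3.3000 = 2.4090 mm/d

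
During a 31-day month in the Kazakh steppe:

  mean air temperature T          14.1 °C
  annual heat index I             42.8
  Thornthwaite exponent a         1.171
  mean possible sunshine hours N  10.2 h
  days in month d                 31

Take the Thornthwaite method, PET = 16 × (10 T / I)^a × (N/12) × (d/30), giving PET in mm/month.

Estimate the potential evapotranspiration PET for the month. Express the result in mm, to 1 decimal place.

10T/I = 10 × 14.1 / 42.8 = 3.2944
(10T/I)^a = 3.2944^1.171 = 4.0394
Uncorrected PET = 16 × 4.0394 = 64.630 mm
Correction = (N/12)(d/30) = (10.2/12)(31/30) = 0.8783
PET = 64.630 × 0.8783 = 56.765 mm/month

56.8 mm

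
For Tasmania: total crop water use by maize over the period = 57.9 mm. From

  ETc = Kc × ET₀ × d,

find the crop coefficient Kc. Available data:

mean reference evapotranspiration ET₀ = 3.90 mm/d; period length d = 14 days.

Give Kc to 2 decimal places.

ETc = Kc × ET₀ × d  ⇒  Kc = ETc / (ET₀ × d)
Kc = 57.9 / (3.90 × 14) = 57.9 / 54.60 = 1.0604

1.06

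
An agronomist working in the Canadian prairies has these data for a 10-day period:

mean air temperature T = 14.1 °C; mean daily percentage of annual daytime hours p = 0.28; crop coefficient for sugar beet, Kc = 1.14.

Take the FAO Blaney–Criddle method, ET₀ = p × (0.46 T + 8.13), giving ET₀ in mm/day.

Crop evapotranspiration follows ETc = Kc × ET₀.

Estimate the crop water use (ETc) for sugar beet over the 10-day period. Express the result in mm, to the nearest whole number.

ET₀ = 0.28 × (0.46 × 14.1 + 8.13) = 0.28 × 14.616 = 4.0925 mm/d
ETc = Kc × ET₀ = 1.14 × 4.0925 = 4.6655 mm/d
Over 10 days: 4.6655 × 10 = 46.655 mm

47 mm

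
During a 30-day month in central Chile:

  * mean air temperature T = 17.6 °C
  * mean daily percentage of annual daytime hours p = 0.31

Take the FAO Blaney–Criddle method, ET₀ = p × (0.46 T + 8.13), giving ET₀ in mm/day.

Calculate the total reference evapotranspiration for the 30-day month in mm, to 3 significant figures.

ET₀ = 0.31 × (0.46 × 17.6 + 8.13) = 0.31 × 16.226 = 5.0301 mm/d
Monthly total = 5.0301 × 30 = 150.903 mm

151 mm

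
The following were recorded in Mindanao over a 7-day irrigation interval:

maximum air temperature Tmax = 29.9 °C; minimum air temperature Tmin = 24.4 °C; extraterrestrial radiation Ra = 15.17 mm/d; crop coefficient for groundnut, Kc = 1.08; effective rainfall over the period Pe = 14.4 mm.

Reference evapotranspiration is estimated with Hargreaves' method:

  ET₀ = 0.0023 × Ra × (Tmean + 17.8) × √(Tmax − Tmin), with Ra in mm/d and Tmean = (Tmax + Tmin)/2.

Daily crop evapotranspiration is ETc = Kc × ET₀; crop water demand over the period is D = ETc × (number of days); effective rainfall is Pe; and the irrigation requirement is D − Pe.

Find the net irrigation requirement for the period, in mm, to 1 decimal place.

Tmean = (29.9 + 24.4)/2 = 27.15 °C
ET₀ = 0.0023 × 15.17 × (27.15 + 17.8) × √5.5 = 0.0023 × 15.17 × 44.95 × 2.3452 = 3.6781 mm/d
ETc = Kc × ET₀ = 1.08 × 3.6781 = 3.9723 mm/d
Crop demand D = ETc × 7 d = 3.9723 × 7 = 27.806 mm
D − Pe = 27.806 − 14.4 = 13.406 mm

13.4 mm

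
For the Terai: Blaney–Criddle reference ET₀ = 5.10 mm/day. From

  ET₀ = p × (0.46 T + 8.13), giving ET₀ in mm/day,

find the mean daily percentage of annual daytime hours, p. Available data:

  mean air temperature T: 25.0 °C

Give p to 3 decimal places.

0.260

p = ET₀ / (0.46 T + 8.13) = 5.10 / (0.46 × 25.0 + 8.13) = 5.10 / 19.630 = 0.2598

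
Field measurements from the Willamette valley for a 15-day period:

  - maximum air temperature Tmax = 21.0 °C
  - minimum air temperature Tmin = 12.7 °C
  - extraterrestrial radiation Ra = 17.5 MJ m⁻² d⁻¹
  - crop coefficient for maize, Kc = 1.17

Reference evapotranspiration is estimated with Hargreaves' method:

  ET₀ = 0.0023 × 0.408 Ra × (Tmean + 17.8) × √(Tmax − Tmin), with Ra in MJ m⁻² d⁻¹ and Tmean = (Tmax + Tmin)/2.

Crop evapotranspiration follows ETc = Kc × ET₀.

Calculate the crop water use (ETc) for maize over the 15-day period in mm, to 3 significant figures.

Tmean = (21.0 + 12.7)/2 = 16.85 °C
0.408 Ra = 0.408 × 17.5 = 7.1400 mm/d equivalent
ET₀ = 0.0023 × 7.1400 × (16.85 + 17.8) × √8.3 = 0.0023 × 7.1400 × 34.65 × 2.8810 = 1.6394 mm/d
ETc = Kc × ET₀ = 1.17 × 1.6394 = 1.9181 mm/d
Over 15 days: 1.9181 × 15 = 28.772 mm

28.8 mm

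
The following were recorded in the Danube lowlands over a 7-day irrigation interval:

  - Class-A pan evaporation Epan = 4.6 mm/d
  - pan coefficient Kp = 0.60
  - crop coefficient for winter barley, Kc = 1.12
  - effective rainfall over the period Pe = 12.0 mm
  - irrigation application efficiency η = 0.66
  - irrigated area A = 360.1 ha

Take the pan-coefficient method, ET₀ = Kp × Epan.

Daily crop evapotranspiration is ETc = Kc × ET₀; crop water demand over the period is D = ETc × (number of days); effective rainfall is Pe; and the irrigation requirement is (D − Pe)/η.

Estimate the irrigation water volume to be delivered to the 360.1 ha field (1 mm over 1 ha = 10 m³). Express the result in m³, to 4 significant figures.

ET₀ = 0.60 × 4.6 = 2.7600 mm/d
ETc = Kc × ET₀ = 1.12 × 2.7600 = 3.0912 mm/d
Crop demand D = ETc × 7 d = 3.0912 × 7 = 21.638 mm
D − Pe = 21.638 − 12.0 = 9.638 mm
Gross irrigation = 9.638 / 0.66 = 14.603 mm
Volume = 14.603 mm × 360.1 ha × 10 = 52585.4 m³

52590 m³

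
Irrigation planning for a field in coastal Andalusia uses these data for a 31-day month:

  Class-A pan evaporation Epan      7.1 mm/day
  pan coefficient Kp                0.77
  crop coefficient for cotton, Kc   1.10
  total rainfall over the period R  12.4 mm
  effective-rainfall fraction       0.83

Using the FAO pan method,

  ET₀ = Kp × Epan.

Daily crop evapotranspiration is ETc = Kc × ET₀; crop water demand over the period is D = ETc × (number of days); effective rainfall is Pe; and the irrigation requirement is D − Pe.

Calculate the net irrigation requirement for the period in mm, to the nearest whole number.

176 mm

ET₀ = 0.77 × 7.1 = 5.4670 mm/d
ETc = Kc × ET₀ = 1.10 × 5.4670 = 6.0137 mm/d
Crop demand D = ETc × 31 d = 6.0137 × 31 = 186.425 mm
Pe = 0.83 × 12.4 = 10.292 mm
D − Pe = 186.425 − 10.292 = 176.133 mm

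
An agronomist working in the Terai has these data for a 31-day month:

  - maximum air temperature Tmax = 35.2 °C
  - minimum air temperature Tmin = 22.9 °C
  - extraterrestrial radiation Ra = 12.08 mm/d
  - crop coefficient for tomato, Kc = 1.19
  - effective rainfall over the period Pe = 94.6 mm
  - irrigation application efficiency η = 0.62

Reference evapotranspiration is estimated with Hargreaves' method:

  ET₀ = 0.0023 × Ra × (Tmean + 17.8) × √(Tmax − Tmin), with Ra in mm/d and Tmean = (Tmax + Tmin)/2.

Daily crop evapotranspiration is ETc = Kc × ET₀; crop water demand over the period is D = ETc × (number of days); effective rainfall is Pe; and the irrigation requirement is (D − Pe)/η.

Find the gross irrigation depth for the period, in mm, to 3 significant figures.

Tmean = (35.2 + 22.9)/2 = 29.05 °C
ET₀ = 0.0023 × 12.08 × (29.05 + 17.8) × √12.3 = 0.0023 × 12.08 × 46.85 × 3.5071 = 4.5651 mm/d
ETc = Kc × ET₀ = 1.19 × 4.5651 = 5.4325 mm/d
Crop demand D = ETc × 31 d = 5.4325 × 31 = 168.408 mm
D − Pe = 168.408 − 94.6 = 73.808 mm
Gross irrigation = 73.808 / 0.62 = 119.045 mm

119 mm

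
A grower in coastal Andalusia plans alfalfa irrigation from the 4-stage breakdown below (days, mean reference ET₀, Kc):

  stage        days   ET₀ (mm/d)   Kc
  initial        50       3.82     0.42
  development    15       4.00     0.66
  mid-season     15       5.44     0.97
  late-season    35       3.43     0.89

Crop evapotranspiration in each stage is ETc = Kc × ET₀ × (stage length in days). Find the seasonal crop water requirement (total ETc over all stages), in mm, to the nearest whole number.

initial: 0.42 × 3.82 × 50 = 80.22 mm
development: 0.66 × 4.00 × 15 = 39.60 mm
mid-season: 0.97 × 5.44 × 15 = 79.15 mm
late-season: 0.89 × 3.43 × 35 = 106.84 mm
Seasonal total = 305.81 mm

306 mm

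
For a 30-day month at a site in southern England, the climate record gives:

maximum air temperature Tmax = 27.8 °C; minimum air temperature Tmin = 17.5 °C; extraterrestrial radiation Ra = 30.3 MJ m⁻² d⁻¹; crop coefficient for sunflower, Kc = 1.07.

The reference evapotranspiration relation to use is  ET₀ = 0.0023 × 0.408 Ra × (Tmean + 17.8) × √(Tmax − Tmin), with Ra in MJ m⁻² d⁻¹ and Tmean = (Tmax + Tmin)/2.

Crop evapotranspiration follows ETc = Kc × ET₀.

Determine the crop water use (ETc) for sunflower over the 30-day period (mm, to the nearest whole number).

Tmean = (27.8 + 17.5)/2 = 22.65 °C
0.408 Ra = 0.408 × 30.3 = 12.3624 mm/d equivalent
ET₀ = 0.0023 × 12.3624 × (22.65 + 17.8) × √10.3 = 0.0023 × 12.3624 × 40.45 × 3.2094 = 3.6912 mm/d
ETc = Kc × ET₀ = 1.07 × 3.6912 = 3.9496 mm/d
Over 30 days: 3.9496 × 30 = 118.488 mm

118 mm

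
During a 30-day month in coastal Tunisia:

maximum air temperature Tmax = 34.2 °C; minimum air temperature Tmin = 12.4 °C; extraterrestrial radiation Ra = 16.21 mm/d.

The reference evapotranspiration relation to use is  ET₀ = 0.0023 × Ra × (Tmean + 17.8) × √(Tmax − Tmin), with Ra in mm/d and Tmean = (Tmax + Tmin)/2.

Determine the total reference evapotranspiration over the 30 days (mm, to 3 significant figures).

Tmean = (34.2 + 12.4)/2 = 23.30 °C
ET₀ = 0.0023 × 16.21 × (23.30 + 17.8) × √21.8 = 0.0023 × 16.21 × 41.10 × 4.6690 = 7.1545 mm/d
Over 30 days: 7.1545 × 30 = 214.635 mm

215 mm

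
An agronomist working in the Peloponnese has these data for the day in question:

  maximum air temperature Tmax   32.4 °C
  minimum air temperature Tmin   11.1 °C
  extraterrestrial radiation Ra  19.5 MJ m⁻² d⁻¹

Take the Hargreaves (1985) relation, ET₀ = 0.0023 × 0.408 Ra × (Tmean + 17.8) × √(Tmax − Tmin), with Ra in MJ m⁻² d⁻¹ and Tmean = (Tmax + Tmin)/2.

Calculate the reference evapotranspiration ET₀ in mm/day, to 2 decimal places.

Tmean = (32.4 + 11.1)/2 = 21.75 °C
0.408 Ra = 0.408 × 19.5 = 7.9560 mm/d equivalent
ET₀ = 0.0023 × 7.9560 × (21.75 + 17.8) × √21.3 = 0.0023 × 7.9560 × 39.55 × 4.6152 = 3.3401 mm/d

3.34 mm/day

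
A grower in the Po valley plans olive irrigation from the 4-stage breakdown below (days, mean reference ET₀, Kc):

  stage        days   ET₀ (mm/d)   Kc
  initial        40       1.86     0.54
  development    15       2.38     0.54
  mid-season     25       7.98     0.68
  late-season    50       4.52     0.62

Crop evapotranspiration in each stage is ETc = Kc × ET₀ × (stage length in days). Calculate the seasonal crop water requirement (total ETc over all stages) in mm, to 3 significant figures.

initial: 0.54 × 1.86 × 40 = 40.18 mm
development: 0.54 × 2.38 × 15 = 19.28 mm
mid-season: 0.68 × 7.98 × 25 = 135.66 mm
late-season: 0.62 × 4.52 × 50 = 140.12 mm
Seasonal total = 335.24 mm

335 mm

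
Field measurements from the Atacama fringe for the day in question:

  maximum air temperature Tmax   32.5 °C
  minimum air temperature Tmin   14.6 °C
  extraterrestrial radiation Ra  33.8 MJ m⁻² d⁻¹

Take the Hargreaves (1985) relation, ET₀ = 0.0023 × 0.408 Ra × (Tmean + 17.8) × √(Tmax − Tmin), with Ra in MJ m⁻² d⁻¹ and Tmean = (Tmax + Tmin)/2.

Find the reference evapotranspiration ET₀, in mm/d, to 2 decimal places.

Tmean = (32.5 + 14.6)/2 = 23.55 °C
0.408 Ra = 0.408 × 33.8 = 13.7904 mm/d equivalent
ET₀ = 0.0023 × 13.7904 × (23.55 + 17.8) × √17.9 = 0.0023 × 13.7904 × 41.35 × 4.2308 = 5.5488 mm/d

5.55 mm/d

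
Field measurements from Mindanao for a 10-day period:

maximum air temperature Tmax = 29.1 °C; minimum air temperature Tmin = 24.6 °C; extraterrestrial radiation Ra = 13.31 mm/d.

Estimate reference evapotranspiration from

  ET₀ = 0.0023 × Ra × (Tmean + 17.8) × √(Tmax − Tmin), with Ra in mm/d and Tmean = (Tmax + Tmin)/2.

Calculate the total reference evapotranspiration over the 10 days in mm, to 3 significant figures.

Tmean = (29.1 + 24.6)/2 = 26.85 °C
ET₀ = 0.0023 × 13.31 × (26.85 + 17.8) × √4.5 = 0.0023 × 13.31 × 44.65 × 2.1213 = 2.8995 mm/d
Over 10 days: 2.8995 × 10 = 28.995 mm

29.0 mm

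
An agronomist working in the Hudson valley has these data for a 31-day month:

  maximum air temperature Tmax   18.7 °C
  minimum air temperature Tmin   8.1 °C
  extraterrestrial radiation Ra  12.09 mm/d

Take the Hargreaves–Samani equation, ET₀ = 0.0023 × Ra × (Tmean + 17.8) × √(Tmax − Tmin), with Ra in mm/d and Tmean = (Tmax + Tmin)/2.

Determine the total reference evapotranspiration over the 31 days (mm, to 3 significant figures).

87.6 mm

Tmean = (18.7 + 8.1)/2 = 13.40 °C
ET₀ = 0.0023 × 12.09 × (13.40 + 17.8) × √10.6 = 0.0023 × 12.09 × 31.20 × 3.2558 = 2.8247 mm/d
Over 31 days: 2.8247 × 31 = 87.566 mm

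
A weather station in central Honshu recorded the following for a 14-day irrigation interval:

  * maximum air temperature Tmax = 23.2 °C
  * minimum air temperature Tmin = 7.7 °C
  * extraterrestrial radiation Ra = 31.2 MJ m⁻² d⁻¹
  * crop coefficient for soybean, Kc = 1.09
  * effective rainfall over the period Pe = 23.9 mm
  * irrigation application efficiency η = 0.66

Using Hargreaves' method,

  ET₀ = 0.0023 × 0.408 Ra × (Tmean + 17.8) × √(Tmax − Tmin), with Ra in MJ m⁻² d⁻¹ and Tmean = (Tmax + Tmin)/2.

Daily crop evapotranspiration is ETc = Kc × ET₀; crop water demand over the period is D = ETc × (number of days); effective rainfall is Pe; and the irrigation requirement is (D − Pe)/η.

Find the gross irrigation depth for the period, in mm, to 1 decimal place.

Tmean = (23.2 + 7.7)/2 = 15.45 °C
0.408 Ra = 0.408 × 31.2 = 12.7296 mm/d equivalent
ET₀ = 0.0023 × 12.7296 × (15.45 + 17.8) × √15.5 = 0.0023 × 12.7296 × 33.25 × 3.9370 = 3.8327 mm/d
ETc = Kc × ET₀ = 1.09 × 3.8327 = 4.1776 mm/d
Crop demand D = ETc × 14 d = 4.1776 × 14 = 58.486 mm
D − Pe = 58.486 − 23.9 = 34.586 mm
Gross irrigation = 34.586 / 0.66 = 52.403 mm

52.4 mm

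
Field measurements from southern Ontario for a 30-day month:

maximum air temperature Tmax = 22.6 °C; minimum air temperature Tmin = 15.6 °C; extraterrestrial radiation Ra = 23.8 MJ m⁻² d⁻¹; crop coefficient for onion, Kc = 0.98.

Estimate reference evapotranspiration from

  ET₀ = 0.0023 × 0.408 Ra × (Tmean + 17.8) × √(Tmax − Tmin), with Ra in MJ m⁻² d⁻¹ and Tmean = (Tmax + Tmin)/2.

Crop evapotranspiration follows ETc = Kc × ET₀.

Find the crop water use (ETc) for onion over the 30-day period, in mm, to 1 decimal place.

64.1 mm

Tmean = (22.6 + 15.6)/2 = 19.10 °C
0.408 Ra = 0.408 × 23.8 = 9.7104 mm/d equivalent
ET₀ = 0.0023 × 9.7104 × (19.10 + 17.8) × √7.0 = 0.0023 × 9.7104 × 36.90 × 2.6458 = 2.1805 mm/d
ETc = Kc × ET₀ = 0.98 × 2.1805 = 2.1369 mm/d
Over 30 days: 2.1369 × 30 = 64.107 mm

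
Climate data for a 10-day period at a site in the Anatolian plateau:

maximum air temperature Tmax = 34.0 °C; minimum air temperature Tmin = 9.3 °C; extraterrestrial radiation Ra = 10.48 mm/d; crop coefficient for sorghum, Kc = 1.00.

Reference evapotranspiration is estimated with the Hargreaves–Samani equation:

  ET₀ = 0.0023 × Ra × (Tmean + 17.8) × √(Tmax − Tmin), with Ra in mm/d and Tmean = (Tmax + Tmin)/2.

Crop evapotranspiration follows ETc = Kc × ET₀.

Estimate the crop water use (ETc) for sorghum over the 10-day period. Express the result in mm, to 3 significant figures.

47.3 mm

Tmean = (34.0 + 9.3)/2 = 21.65 °C
ET₀ = 0.0023 × 10.48 × (21.65 + 17.8) × √24.7 = 0.0023 × 10.48 × 39.45 × 4.9699 = 4.7259 mm/d
ETc = Kc × ET₀ = 1.00 × 4.7259 = 4.7259 mm/d
Over 10 days: 4.7259 × 10 = 47.259 mm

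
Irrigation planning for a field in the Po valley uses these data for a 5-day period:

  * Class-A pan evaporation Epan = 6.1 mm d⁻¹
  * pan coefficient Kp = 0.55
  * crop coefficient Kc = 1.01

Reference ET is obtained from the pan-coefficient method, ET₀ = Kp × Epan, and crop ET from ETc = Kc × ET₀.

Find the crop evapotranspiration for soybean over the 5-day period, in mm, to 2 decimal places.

ET₀ = 0.55 × 6.1 = 3.3550 mm/d
ETc = Kc × ET₀ = 1.01 × 3.3550 = 3.3886 mm/d
Over 5 days: 3.3886 × 5 = 16.943 mm

16.94 mm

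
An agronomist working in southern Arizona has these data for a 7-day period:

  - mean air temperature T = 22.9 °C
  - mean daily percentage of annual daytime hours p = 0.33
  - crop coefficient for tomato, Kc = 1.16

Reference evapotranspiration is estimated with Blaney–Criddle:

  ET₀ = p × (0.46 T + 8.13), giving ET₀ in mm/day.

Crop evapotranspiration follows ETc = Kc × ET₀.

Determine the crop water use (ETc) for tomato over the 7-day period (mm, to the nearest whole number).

ET₀ = 0.33 × (0.46 × 22.9 + 8.13) = 0.33 × 18.664 = 6.1591 mm/d
ETc = Kc × ET₀ = 1.16 × 6.1591 = 7.1446 mm/d
Over 7 days: 7.1446 × 7 = 50.012 mm

50 mm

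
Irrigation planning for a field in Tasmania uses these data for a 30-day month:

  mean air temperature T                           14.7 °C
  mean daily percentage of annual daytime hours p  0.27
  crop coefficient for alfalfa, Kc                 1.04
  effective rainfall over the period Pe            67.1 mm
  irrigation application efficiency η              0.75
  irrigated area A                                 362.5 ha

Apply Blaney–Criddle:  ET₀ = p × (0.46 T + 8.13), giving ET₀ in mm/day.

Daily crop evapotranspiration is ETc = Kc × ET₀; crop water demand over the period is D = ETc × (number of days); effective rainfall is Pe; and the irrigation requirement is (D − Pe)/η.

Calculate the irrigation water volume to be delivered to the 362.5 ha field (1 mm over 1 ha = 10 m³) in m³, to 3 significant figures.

ET₀ = 0.27 × (0.46 × 14.7 + 8.13) = 0.27 × 14.892 = 4.0208 mm/d
ETc = Kc × ET₀ = 1.04 × 4.0208 = 4.1816 mm/d
Crop demand D = ETc × 30 d = 4.1816 × 30 = 125.448 mm
D − Pe = 125.448 − 67.1 = 58.348 mm
Gross irrigation = 58.348 / 0.75 = 77.797 mm
Volume = 77.797 mm × 362.5 ha × 10 = 282014.1 m³

282000 m³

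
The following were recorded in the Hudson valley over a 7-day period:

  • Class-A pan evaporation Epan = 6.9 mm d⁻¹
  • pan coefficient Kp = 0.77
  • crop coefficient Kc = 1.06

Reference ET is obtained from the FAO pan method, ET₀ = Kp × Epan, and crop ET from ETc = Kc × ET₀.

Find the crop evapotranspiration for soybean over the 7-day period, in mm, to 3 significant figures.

39.4 mm

ET₀ = 0.77 × 6.9 = 5.3130 mm/d
ETc = Kc × ET₀ = 1.06 × 5.3130 = 5.6318 mm/d
Over 7 days: 5.6318 × 7 = 39.423 mm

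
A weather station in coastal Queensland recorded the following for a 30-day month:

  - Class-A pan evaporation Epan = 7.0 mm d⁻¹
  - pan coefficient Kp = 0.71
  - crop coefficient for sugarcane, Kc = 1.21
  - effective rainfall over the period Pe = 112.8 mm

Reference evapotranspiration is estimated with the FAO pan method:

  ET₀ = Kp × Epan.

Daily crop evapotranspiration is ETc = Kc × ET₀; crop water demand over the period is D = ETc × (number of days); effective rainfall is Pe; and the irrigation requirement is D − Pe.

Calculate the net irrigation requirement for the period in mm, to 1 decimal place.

67.6 mm

ET₀ = 0.71 × 7.0 = 4.9700 mm/d
ETc = Kc × ET₀ = 1.21 × 4.9700 = 6.0137 mm/d
Crop demand D = ETc × 30 d = 6.0137 × 30 = 180.411 mm
D − Pe = 180.411 − 112.8 = 67.611 mm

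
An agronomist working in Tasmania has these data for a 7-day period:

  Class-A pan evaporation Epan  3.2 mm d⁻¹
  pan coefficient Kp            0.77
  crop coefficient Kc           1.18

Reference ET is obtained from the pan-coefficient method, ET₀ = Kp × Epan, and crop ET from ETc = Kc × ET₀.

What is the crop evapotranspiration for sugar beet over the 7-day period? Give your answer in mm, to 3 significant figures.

20.4 mm

ET₀ = 0.77 × 3.2 = 2.4640 mm/d
ETc = Kc × ET₀ = 1.18 × 2.4640 = 2.9075 mm/d
Over 7 days: 2.9075 × 7 = 20.353 mm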